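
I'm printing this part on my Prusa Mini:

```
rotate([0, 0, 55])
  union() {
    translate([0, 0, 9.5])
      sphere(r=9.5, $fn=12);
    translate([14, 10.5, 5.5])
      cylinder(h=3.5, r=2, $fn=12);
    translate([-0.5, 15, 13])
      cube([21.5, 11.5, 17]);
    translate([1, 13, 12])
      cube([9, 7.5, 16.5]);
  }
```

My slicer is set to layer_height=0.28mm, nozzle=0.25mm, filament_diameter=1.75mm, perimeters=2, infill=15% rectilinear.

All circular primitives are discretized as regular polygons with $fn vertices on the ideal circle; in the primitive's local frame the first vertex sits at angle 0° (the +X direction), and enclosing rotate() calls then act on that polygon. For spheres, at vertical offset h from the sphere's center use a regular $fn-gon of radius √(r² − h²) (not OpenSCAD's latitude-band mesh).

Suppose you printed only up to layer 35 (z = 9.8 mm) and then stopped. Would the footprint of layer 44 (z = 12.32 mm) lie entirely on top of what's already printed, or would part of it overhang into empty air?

Compare the two slices. At z = 9.8: the sphere: section is a regular 12-gon, circumradius = √(r²−h²) = √(9.5²−0.3²) = 9.495 (area = (12/2)·9.495²·sin(360°/12) = 270.48 mm²); the cylinder at (14, 10.5) is absent (z outside [5.5, 9]); the cube at (-0.5, 15) does not reach this height (z outside [13, 30]); the cube at (1, 13) is absent (z outside [12, 28.5]); Combining (union): only the r=9.5 sphere is present, so the union is just that shape — area = 270.48 mm²; (whole slice rotated 55° about Z — lengths, areas and connectivity unchanged). At z = 12.32: the sphere: section is a regular 12-gon, circumradius = √(r²−h²) = √(9.5²−2.82²) = 9.072 (area = (12/2)·9.072²·sin(360°/12) = 246.89 mm²); the cylinder at (14, 10.5) does not reach this height (z outside [5.5, 9]); the cube at (-0.5, 15) is not intersected at this z (z outside [13, 30]); the cube at (1, 13) (footprint 9×7.5) is included at this height (area 67.50 mm²); Combining (union): the 2 present regions are separate (no shared area or edge), so areas and boundary lengths simply add and each stays a separate island — area = 314.39 mm²; (whole slice rotated 55° about Z — lengths, areas and connectivity unchanged). Checking containment: at z = 12.32 the cross-section extends beyond the z = 9.8 cross-section by about 67.50 mm².

part overhangs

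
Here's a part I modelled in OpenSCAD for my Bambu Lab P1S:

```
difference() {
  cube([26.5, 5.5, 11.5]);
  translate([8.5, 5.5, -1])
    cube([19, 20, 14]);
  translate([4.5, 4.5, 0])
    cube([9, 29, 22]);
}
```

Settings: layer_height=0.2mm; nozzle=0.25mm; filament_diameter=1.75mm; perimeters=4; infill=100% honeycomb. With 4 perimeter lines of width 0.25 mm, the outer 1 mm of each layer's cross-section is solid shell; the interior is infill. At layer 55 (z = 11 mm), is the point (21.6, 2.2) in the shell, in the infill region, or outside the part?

At z = 11 mm: the cube is present — its section is the full 26.5×5.5 rectangle; the cube at (8.5, 5.5) is present — its section is the full 19×20 rectangle; the cube at (4.5, 4.5) (footprint 9×29) is included at this height; Subtracting the remaining from the first: starting from the 26.5×5.5 cube, the 19×20 cube at (8.5, 5.5) misses the remaining region (no effect); the 9×29 cube at (4.5, 4.5) partially overlaps it — only the 9.00 mm² overlap (of its 261.00 mm²) is removed, clipping the outline — 1 connected region. Overall, the cross-section is a single solid region. The nearest boundary edge runs (26.50, 0.00)→(0.00, 0.00); distance from the point to it = 2.20 mm. The point is inside the cross-section and 2.20 mm from the nearest boundary — more than the 1 mm shell width (4 × 0.25), so it's in the infill interior.

infill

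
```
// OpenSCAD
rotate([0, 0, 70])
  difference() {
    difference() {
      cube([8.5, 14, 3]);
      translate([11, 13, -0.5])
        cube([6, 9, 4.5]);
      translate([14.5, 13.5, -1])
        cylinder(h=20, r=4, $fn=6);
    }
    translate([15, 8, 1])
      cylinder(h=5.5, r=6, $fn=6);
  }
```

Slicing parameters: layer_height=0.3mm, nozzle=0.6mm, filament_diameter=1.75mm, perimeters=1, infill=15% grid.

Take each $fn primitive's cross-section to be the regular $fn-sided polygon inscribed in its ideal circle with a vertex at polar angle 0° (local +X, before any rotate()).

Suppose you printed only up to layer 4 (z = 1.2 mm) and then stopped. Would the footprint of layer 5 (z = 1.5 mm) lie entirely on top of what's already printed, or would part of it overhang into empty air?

Compare the two slices. At z = 1.2: the cube (footprint 8.5×14) is included at this height (area 119.00 mm²); the 6×9 cube at (11, 13) contributes its full rectangle (area 54.00 mm²); the r=4 cylinder at (14.5, 13.5) contributes a regular 6-gon of circumradius 4 (area = (6/2)·4.000²·sin(360°/6) = 41.57 mm²); Taking the first minus the rest: starting from the 8.5×14 cube (119.00 mm²), the 6×9 cube at (11, 13) misses the remaining region (no effect); the r=4 cylinder at (14.5, 13.5) misses the remaining region (no effect) — area = 119.00 mm²; the r=6 cylinder at (15, 8) contributes a regular 6-gon of circumradius 6 (area = (6/2)·6.000²·sin(360°/6) = 93.53 mm²); After the difference (first − rest): starting from the result so far (119.00 mm²), the r=6 cylinder at (15, 8) misses the remaining region (no effect) — area = 119.00 mm²; (rotated 70° about Z; rotation is an isometry so areas/perimeters/island counts are preserved). At z = 1.5: the 8.5×14 cube contributes its full rectangle (area 119.00 mm²); the cube at (11, 13) (footprint 6×9) is included at this height (area 54.00 mm²); the cylinder at (14.5, 13.5): section is a regular 6-gon, circumradius r=4 (area = (6/2)·4.000²·sin(360°/6) = 41.57 mm²); Taking the first minus the rest: starting from the 8.5×14 cube (119.00 mm²), the 6×9 cube at (11, 13) misses the remaining region (no effect); the r=4 cylinder at (14.5, 13.5) misses the remaining region (no effect) — area = 119.00 mm²; the r=6 cylinder at (15, 8) contributes a regular 6-gon of circumradius 6 (area = (6/2)·6.000²·sin(360°/6) = 93.53 mm²); After the difference (first − rest): starting from the result so far (119.00 mm²), the r=6 cylinder at (15, 8) misses the remaining region (no effect) — area = 119.00 mm²; (rotated 70° about Z; rotation is an isometry so areas/perimeters/island counts are preserved). Checking containment: the cross-section at z = 1.5 is a subset of the cross-section at z = 1.2.

entirely on top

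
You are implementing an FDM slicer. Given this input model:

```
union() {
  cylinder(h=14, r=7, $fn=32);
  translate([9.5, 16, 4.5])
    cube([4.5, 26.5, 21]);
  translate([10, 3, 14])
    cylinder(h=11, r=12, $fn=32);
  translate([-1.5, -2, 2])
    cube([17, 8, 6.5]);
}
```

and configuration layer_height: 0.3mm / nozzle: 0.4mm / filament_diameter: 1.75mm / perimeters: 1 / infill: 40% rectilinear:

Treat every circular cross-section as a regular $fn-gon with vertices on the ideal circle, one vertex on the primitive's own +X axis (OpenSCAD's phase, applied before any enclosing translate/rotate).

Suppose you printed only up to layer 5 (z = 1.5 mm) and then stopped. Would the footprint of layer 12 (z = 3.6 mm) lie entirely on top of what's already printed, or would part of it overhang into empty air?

Compare the two slices. At z = 1.5: the cylinder: section is a regular 32-gon, circumradius r=7 (area = (32/2)·7.000²·sin(360°/32) = 152.95 mm²); the cube at (9.5, 16) is absent (z outside [4.5, 25.5]); the cylinder at (10, 3) is not intersected at this z (z outside [14, 25]); the cube at (-1.5, -2) is not intersected at this z (z outside [2, 8.5]); Combining (union): only the r=7 cylinder is present, so the union is just that shape — area = 152.95 mm². At z = 3.6: the r=7 cylinder gives a regular 32-gon of circumradius 7 (constant along its height) (area = (32/2)·7.000²·sin(360°/32) = 152.95 mm²); the cube at (9.5, 16) is not intersected at this z (z outside [4.5, 25.5]); the cylinder at (10, 3) is not intersected at this z (z outside [14, 25]); the cube at (-1.5, -2) is present — its section is the full 17×8 rectangle (area 136.00 mm²); Merging all regions: the regions partially overlap — summed areas 288.95 mm² minus the doubly-counted overlap 61.65 mm² gives 227.30 mm² — area = 227.30 mm². Checking containment: at z = 3.6 the cross-section extends beyond the z = 1.5 cross-section by about 74.35 mm².

part overhangs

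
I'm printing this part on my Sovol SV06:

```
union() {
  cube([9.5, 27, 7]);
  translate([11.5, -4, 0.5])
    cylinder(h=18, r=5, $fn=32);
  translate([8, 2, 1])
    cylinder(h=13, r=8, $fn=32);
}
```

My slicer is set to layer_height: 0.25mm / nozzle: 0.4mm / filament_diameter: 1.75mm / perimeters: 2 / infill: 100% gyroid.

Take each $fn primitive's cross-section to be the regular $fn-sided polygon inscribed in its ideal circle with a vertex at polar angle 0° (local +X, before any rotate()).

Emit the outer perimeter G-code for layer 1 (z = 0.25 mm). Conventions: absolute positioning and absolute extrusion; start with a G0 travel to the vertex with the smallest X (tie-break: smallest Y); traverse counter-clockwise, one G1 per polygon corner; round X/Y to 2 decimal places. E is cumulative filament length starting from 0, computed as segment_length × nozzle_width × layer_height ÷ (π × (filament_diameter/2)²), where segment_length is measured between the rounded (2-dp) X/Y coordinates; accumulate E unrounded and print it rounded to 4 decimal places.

At z = 0.25 mm: the cube (footprint 9.5×27) is included at this height; the cylinder at (11.5, -4) does not reach this height (z outside [0.5, 18.5]); the cylinder at (8, 2) does not reach this height (z outside [1, 14]); Merging all regions: only the 9.5×27 cube is present, so the union is just that shape — 1 connected region. The outline is a single polygon with 4 vertices. Extrusion per mm of travel: 0.4 × 0.25 / (π × 0.875²) = 0.041575. Accumulating E over each segment gives final E = 3.0350.

G0 X0.00 Y0.00 Z0.25
G1 X9.50 Y0.00 E0.3950
G1 X9.50 Y27.00 E1.5175
G1 X0.00 Y27.00 E1.9125
G1 X0.00 Y0.00 E3.0350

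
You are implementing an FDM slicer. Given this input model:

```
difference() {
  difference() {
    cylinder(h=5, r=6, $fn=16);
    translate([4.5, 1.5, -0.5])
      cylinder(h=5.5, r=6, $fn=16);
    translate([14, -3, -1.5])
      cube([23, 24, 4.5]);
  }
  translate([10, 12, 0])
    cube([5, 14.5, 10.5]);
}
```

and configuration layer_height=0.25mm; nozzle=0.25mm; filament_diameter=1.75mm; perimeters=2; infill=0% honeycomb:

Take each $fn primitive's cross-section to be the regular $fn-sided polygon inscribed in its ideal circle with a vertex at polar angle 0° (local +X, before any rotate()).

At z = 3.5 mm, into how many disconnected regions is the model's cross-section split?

1

At z = 3.5 mm: the r=6 cylinder gives a regular 16-gon of circumradius 6 (constant along its height); the r=6 cylinder at (4.5, 1.5) gives a regular 16-gon of circumradius 6 (constant along its height); the cube at (14, -3) is absent (z outside [-1.5, 3]); Taking the first minus the rest: starting from the r=6 cylinder, the r=6 cylinder at (4.5, 1.5) partially overlaps it — only the 55.56 mm² overlap (of its 110.21 mm²) is removed, clipping the outline — 1 connected region; the 5×14.5 cube at (10, 12) contributes its full rectangle; Taking the first minus the rest: starting from that combined region, the 5×14.5 cube at (10, 12) misses the remaining region (no effect) — 1 connected region. The result has 1 disconnected region.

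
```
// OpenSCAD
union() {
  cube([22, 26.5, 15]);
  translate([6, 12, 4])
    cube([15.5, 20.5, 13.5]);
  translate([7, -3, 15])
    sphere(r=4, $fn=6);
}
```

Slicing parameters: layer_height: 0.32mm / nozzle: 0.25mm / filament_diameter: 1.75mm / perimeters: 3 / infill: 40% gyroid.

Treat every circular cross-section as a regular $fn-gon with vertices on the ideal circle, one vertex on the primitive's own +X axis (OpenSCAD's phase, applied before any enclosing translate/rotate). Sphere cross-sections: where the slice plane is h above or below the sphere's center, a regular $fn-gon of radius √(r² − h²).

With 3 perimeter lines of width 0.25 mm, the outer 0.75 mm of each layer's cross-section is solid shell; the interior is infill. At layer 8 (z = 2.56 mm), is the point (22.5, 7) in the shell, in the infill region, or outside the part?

outside

At z = 2.56 mm: the 22×26.5 cube contributes its full rectangle; the cube at (6, 12) does not reach this height (z outside [4, 17.5]); the sphere at (7, -3) is not intersected at this z (|z−center|=12.440 > r=4); Merging all regions: only the 22×26.5 cube is present, so the union is just that shape — 1 connected region. Overall, the cross-section is a single solid region. The nearest boundary edge runs (22.00, 0.00)→(22.00, 26.50); distance from the point to it = 0.50 mm. The point is not inside any of the regions above, so it lies outside the cross-section (0.50 mm from the nearest boundary).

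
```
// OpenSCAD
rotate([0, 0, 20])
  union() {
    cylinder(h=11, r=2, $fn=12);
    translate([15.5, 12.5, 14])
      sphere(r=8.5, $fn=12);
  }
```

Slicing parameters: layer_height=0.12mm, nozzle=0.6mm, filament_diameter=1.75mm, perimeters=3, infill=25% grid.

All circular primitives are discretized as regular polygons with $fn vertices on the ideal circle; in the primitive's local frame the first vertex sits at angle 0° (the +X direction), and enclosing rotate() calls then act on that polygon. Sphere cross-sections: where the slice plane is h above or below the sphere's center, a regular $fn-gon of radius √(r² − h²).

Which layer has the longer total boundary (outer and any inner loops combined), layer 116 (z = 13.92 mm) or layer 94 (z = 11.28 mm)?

layer 116 (z = 13.92 mm)

Layer 116 (z = 13.92): the cylinder does not reach this height (z outside [0, 11]); the r=8.5 sphere at (15.5, 12.5) slices to a regular 12-gon of circumradius 8.500 (√(r²−h²) with h=0.08 from center) (perimeter = 2·12·8.500·sin(180°/12) = 52.80 mm); Merging all regions: only the r=8.5 sphere at (15.5, 12.5) is present, so the union is just that shape — boundary = 52.80 mm; (rotated 20° about Z; rotation is an isometry so areas/perimeters/island counts are preserved). So its perimeter = 52.80 mm. Layer 94 (z = 11.28): the cylinder does not reach this height (z outside [0, 11]); the sphere at (15.5, 12.5): section is a regular 12-gon, circumradius = √(r²−h²) = √(8.5²−2.72²) = 8.053 (perimeter = 2·12·8.053·sin(180°/12) = 50.02 mm); Taking the union: only the r=8.5 sphere at (15.5, 12.5) is present, so the union is just that shape — boundary = 50.02 mm; (whole slice rotated 20° about Z — lengths, areas and connectivity unchanged). So its perimeter = 50.02 mm. Layer 116 is larger (52.80 vs 50.02 mm).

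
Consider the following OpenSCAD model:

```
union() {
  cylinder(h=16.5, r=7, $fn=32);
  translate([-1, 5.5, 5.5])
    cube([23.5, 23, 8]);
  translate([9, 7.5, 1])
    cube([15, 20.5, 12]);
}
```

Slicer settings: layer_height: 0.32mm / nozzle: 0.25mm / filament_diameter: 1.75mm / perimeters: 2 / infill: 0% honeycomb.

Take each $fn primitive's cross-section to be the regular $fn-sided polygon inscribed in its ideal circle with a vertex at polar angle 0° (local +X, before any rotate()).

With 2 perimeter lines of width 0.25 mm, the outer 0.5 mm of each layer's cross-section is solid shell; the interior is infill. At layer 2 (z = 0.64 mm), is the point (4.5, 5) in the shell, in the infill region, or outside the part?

shell

At z = 0.64 mm: the r=7 cylinder gives a regular 32-gon of circumradius 7 (constant along its height); the cube at (-1, 5.5) is absent (z outside [5.5, 13.5]); the cube at (9, 7.5) is absent (z outside [1, 13]); Merging all regions: only the r=7 cylinder is present, so the union is just that shape — 1 connected region. Overall, the cross-section is a single solid region. The nearest boundary edge runs (4.95, 4.95)→(3.89, 5.82); distance from the point to it = 0.25 mm. The point is inside the cross-section, 0.25 mm from the nearest boundary — within the 0.5 mm shell band (2 × 0.25).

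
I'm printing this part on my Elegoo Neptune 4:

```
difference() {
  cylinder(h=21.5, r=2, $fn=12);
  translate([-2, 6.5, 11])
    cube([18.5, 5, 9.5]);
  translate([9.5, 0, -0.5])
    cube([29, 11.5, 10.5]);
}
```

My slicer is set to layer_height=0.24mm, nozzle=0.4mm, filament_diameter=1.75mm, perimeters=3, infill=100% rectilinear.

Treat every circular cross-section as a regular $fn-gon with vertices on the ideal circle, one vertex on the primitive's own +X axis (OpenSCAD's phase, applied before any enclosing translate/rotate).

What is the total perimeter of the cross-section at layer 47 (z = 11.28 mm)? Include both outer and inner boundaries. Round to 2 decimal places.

At z = 11.28 mm: the cylinder: section is a regular 12-gon, circumradius r=2 (perimeter = 2·12·2.000·sin(180°/12) = 12.42 mm); the 18.5×5 cube at (-2, 6.5) contributes its full rectangle (perimeter 47.00 mm); the cube at (9.5, 0) does not reach this height (z outside [-0.5, 10]); Subtracting the remaining from the first: starting from the r=2 cylinder, the 18.5×5 cube at (-2, 6.5) misses the remaining region (no effect) — boundary = 12.42 mm. Overall, the cross-section is a single solid region. Total boundary length (outer) = 12.42 mm.

12.42 mm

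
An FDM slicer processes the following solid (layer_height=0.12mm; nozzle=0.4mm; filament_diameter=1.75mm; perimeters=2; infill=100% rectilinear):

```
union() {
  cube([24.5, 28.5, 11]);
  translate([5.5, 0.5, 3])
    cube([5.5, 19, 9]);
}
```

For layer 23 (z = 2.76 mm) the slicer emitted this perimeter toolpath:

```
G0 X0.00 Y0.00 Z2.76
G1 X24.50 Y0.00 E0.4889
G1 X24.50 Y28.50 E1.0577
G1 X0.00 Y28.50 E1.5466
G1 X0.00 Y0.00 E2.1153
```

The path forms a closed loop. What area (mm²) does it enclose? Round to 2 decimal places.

698.25 mm²

Apply the shoelace formula to the sequence of (X, Y) vertices; enclosed area = 698.25 mm².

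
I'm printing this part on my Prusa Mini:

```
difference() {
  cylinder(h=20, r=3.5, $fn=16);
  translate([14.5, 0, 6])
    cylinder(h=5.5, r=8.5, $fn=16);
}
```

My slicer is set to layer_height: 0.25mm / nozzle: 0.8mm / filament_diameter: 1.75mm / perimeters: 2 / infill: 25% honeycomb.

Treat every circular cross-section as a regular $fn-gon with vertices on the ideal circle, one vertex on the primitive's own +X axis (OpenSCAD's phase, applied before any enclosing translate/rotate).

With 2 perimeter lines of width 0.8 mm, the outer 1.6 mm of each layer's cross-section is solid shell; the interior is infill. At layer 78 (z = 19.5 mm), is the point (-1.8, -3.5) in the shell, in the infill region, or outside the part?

At z = 19.5 mm: the r=3.5 cylinder gives a regular 16-gon of circumradius 3.5 (constant along its height); the cylinder at (14.5, 0) does not reach this height (z outside [6, 11.5]); Taking the first minus the rest: none of the subtracted shapes is present at this height, so the r=3.5 cylinder is unchanged — 1 connected region. Overall, the cross-section is a single solid region. The nearest boundary edge runs (-2.47, -2.47)→(-1.34, -3.23); distance from the point to it = 0.48 mm. The point is not inside any of the regions above, so it lies outside the cross-section (0.48 mm from the nearest boundary).

outside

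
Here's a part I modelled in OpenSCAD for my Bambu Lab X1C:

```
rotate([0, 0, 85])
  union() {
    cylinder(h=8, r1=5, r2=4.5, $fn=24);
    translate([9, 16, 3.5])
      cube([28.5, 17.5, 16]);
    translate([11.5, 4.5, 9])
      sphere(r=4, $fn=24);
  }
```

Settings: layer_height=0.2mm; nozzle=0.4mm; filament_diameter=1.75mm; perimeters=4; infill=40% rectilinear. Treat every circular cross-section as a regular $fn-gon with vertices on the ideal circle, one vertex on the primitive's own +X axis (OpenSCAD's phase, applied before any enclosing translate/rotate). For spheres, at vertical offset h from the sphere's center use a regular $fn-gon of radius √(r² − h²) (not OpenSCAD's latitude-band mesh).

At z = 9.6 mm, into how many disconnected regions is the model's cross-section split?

At z = 9.6 mm: the cone does not reach this height (z outside [0, 8]); the 28.5×17.5 cube at (9, 16) contributes its full rectangle; the r=4 sphere at (11.5, 4.5) contributes a regular 24-gon of circumradius √(4²−0.6²) = 3.955; Taking the union: the 2 present regions are separate (no shared area or edge), so areas and boundary lengths simply add and each stays a separate island — 2 connected regions; (rotated 85° about Z; rotation is an isometry so areas/perimeters/island counts are preserved). The result has 2 disconnected regions.

2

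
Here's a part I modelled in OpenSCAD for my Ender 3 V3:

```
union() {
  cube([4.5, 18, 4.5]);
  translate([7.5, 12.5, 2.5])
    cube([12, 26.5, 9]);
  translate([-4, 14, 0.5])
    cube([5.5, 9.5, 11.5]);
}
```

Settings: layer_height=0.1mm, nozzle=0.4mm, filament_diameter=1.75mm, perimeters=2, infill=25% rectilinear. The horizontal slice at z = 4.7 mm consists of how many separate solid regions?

At z = 4.7 mm: the cube is absent (z outside [0, 4.5]); the 12×26.5 cube at (7.5, 12.5) contributes its full rectangle; the 5.5×9.5 cube at (-4, 14) contributes its full rectangle; Taking the union: the 2 present regions are separate (no shared area or edge), so areas and boundary lengths simply add and each stays a separate island — 2 connected regions. The result has 2 disconnected regions.

2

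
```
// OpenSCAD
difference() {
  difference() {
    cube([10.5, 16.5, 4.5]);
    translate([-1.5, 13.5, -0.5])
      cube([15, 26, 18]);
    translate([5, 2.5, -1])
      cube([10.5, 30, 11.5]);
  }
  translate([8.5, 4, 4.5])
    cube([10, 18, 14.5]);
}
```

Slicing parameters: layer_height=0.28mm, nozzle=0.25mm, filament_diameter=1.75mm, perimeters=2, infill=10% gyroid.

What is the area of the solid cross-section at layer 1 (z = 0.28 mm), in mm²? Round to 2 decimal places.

At z = 0.28 mm: the 10.5×16.5 cube contributes its full rectangle (area 173.25 mm²); the cube at (-1.5, 13.5) (footprint 15×26) is included at this height (area 390.00 mm²); the cube at (5, 2.5) is present — its section is the full 10.5×30 rectangle (area 315.00 mm²); Subtracting the remaining from the first: starting from the 10.5×16.5 cube (173.25 mm²), the 15×26 cube at (-1.5, 13.5) partially overlaps it — only the 31.50 mm² overlap (of its 390.00 mm²) is removed, clipping the outline; the 10.5×30 cube at (5, 2.5) partially overlaps it — only the 60.50 mm² overlap (of its 315.00 mm²) is removed, clipping the outline — area = 81.25 mm²; the cube at (8.5, 4) does not reach this height (z outside [4.5, 19]); After the difference (first − rest): none of the subtracted shapes is present at this height, so the result so far is unchanged — area = 81.25 mm². Overall, the cross-section is a single solid region. Net area = 81.25 mm².

81.25 mm²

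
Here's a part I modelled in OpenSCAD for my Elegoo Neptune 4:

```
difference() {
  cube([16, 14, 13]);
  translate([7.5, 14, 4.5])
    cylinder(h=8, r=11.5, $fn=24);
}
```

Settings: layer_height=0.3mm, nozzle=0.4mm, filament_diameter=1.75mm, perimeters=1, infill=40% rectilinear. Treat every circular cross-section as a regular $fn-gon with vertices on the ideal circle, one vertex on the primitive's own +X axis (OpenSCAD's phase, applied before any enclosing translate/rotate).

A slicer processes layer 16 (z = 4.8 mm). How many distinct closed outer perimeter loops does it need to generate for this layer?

At z = 4.8 mm: the cube is present — its section is the full 16×14 rectangle; the cylinder at (7.5, 14): section is a regular 24-gon, circumradius r=11.5; After the difference (first − rest): starting from the 16×14 cube, the r=11.5 cylinder at (7.5, 14) partially overlaps it — only the 166.43 mm² overlap (of its 410.75 mm²) is removed, clipping the outline — 1 connected region. The result has 1 disconnected region.

1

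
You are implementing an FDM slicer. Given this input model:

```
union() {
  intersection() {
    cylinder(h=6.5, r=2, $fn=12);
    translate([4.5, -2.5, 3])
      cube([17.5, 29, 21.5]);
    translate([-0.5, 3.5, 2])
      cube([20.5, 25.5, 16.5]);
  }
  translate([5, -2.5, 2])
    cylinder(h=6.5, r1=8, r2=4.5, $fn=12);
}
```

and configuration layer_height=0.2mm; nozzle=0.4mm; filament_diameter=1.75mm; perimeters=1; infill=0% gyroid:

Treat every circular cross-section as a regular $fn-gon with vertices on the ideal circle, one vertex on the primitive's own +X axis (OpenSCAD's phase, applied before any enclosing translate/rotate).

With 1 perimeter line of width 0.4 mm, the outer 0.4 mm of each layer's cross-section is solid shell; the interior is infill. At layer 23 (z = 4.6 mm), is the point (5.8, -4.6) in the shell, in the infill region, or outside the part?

At z = 4.6 mm: the r=2 cylinder contributes a regular 12-gon of circumradius 2; the cube at (4.5, -2.5) is present — its section is the full 17.5×29 rectangle; the 20.5×25.5 cube at (-0.5, 3.5) contributes its full rectangle; After intersecting: the 17.5×29 cube at (4.5, -2.5) does not overlap the r=2 cylinder (empty); the 20.5×25.5 cube at (-0.5, 3.5) does not overlap the running intersection (empty) — nothing remains; the cone at (5, -2.5) contributes a regular 12-gon of circumradius 6.600 (interpolated between r1=8 and r2=4.5 at t=0.400); Combining (union): only the cone at (5, -2.5) is present, so the union is just that shape — 1 connected region. Overall, the cross-section is a single solid region. The nearest boundary edge runs (5.00, -9.10)→(8.30, -8.22); distance from the point to it = 4.14 mm. The point is inside the cross-section and 4.14 mm from the nearest boundary — more than the 0.4 mm shell width (1 × 0.4), so it's in the infill interior.

infill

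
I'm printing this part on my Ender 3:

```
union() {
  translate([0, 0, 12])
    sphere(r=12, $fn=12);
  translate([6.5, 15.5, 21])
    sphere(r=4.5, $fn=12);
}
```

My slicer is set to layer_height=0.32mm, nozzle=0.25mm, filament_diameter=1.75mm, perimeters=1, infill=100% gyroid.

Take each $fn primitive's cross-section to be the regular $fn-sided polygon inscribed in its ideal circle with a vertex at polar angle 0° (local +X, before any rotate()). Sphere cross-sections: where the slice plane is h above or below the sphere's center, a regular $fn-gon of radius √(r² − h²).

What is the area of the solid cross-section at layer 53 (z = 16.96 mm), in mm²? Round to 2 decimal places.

At z = 16.96 mm: the r=12 sphere slices to a regular 12-gon of circumradius 10.927 (√(r²−h²) with h=4.96 from center) (area = (12/2)·10.927²·sin(360°/12) = 358.20 mm²); the sphere at (6.5, 15.5): section is a regular 12-gon, circumradius = √(r²−h²) = √(4.5²−4.04²) = 1.982 (area = (12/2)·1.982²·sin(360°/12) = 11.79 mm²); Taking the union: the 2 present regions are separate (no shared area or edge), so areas and boundary lengths simply add and each stays a separate island — area = 369.98 mm². Overall, the cross-section has 2 separate islands. Net area = 369.98 mm².

369.98 mm²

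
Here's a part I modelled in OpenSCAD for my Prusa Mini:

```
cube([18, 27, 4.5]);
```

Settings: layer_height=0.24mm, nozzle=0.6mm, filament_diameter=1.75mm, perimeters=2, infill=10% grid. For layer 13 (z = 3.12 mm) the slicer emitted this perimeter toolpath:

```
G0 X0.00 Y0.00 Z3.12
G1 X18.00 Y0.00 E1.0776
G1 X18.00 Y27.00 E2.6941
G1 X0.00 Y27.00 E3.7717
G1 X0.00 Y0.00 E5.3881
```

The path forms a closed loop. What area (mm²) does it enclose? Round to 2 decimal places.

Apply the shoelace formula to the sequence of (X, Y) vertices; enclosed area = 486.00 mm².

486.00 mm²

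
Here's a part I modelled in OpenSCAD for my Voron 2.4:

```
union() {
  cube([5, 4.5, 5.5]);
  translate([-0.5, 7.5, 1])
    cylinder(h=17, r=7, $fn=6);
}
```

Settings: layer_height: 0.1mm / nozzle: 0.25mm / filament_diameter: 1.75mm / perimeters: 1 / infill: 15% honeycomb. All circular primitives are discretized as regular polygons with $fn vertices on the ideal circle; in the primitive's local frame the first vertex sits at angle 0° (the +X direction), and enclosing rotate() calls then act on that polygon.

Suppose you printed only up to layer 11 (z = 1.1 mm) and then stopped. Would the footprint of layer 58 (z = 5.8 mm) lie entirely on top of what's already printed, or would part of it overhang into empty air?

entirely on top

Compare the two slices. At z = 1.1: the cube (footprint 5×4.5) is included at this height (area 22.50 mm²); the cylinder at (-0.5, 7.5): section is a regular 6-gon, circumradius r=7 (area = (6/2)·7.000²·sin(360°/6) = 127.31 mm²); Merging all regions: the regions partially overlap — summed areas 149.81 mm² minus the doubly-counted overlap 11.89 mm² gives 137.91 mm² — area = 137.91 mm². At z = 5.8: the cube does not reach this height (z outside [0, 5.5]); the cylinder at (-0.5, 7.5): section is a regular 6-gon, circumradius r=7 (area = (6/2)·7.000²·sin(360°/6) = 127.31 mm²); Combining (union): only the r=7 cylinder at (-0.5, 7.5) is present, so the union is just that shape — area = 127.31 mm². Checking containment: the cross-section at z = 5.8 is a subset of the cross-section at z = 1.1.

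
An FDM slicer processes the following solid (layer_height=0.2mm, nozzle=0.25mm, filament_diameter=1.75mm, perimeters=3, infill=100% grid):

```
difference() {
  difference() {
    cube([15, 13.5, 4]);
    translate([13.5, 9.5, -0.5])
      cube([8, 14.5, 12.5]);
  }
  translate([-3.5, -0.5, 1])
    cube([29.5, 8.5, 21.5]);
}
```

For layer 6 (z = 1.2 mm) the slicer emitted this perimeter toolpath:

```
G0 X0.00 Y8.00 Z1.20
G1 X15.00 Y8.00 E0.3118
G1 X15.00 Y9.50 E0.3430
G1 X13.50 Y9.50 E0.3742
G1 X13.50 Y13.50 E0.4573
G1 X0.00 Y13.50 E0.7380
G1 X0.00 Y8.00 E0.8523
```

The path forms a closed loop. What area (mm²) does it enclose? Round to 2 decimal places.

76.50 mm²

Apply the shoelace formula to the sequence of (X, Y) vertices; enclosed area = 76.50 mm².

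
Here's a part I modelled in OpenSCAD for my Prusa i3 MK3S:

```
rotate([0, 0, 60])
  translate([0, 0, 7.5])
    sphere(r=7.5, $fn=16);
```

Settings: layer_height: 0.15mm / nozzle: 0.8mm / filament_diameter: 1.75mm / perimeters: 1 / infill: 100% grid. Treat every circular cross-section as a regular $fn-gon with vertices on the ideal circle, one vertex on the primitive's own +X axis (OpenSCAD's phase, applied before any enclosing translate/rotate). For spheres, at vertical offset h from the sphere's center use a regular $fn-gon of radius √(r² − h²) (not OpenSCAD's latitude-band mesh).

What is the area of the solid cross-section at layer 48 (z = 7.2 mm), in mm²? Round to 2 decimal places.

171.93 mm²

At z = 7.2 mm: the sphere: section is a regular 16-gon, circumradius = √(r²−h²) = √(7.5²−0.3²) = 7.494 (area = (16/2)·7.494²·sin(360°/16) = 171.93 mm²); (whole slice rotated 60° about Z — lengths, areas and connectivity unchanged). Overall, the cross-section is a single solid region. Net area = 171.93 mm².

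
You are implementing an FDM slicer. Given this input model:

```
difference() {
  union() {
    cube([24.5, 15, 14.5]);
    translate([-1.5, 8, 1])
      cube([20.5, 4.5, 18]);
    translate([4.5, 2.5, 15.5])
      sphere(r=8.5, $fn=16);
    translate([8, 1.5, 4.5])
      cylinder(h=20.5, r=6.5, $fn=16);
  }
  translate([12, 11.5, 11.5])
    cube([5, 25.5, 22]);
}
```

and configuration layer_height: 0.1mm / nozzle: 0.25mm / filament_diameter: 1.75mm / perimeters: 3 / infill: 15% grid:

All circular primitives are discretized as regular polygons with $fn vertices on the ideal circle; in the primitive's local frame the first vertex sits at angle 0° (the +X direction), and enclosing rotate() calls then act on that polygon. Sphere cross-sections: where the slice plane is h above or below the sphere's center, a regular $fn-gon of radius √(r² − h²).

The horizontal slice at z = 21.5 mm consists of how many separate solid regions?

1

At z = 21.5 mm: the cube does not reach this height (z outside [0, 14.5]); the cube at (-1.5, 8) is not intersected at this z (z outside [1, 19]); the sphere at (4.5, 2.5): section is a regular 16-gon, circumradius = √(r²−h²) = √(8.5²−6²) = 6.021; the r=6.5 cylinder at (8, 1.5) gives a regular 16-gon of circumradius 6.5 (constant along its height); Taking the union: the regions partially overlap (shared area 75.44 mm²), so overlapping operands fuse into one piece — 1 connected region; the cube at (12, 11.5) is present — its section is the full 5×25.5 rectangle; Subtracting the remaining from the first: starting from that combined region, the 5×25.5 cube at (12, 11.5) misses the remaining region (no effect) — 1 connected region. The result has 1 disconnected region.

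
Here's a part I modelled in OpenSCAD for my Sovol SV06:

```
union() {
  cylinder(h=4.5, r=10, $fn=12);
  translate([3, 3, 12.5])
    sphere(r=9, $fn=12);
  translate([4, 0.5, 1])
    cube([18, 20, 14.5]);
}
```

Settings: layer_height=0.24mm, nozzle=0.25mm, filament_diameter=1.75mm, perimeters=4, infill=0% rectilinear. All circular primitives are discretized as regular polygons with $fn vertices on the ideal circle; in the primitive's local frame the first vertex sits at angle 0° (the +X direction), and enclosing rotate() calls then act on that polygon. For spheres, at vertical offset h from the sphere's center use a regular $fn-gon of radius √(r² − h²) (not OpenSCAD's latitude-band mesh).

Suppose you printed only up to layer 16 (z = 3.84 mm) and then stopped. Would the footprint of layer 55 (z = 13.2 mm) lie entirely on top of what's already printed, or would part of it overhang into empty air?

part overhangs

Compare the two slices. At z = 3.84: the cylinder: section is a regular 12-gon, circumradius r=10 (area = (12/2)·10.000²·sin(360°/12) = 300.00 mm²); the sphere at (3, 3): section is a regular 12-gon, circumradius = √(r²−h²) = √(9²−8.66²) = 2.450 (area = (12/2)·2.450²·sin(360°/12) = 18.01 mm²); the cube at (4, 0.5) is present — its section is the full 18×20 rectangle (area 360.00 mm²); Combining (union): the regions partially overlap — summed areas 678.01 mm² minus the doubly-counted overlap 52.19 mm² gives 625.82 mm² — area = 625.82 mm². At z = 13.2: the cylinder does not reach this height (z outside [0, 4.5]); the r=9 sphere at (3, 3) slices to a regular 12-gon of circumradius 8.973 (√(r²−h²) with h=0.7 from center) (area = (12/2)·8.973²·sin(360°/12) = 241.53 mm²); the cube at (4, 0.5) is present — its section is the full 18×20 rectangle (area 360.00 mm²); Taking the union: the regions partially overlap — summed areas 601.53 mm² minus the doubly-counted overlap 70.64 mm² gives 530.89 mm² — area = 530.89 mm². Checking containment: at z = 13.2 the cross-section extends beyond the z = 3.84 cross-section by about 14.69 mm².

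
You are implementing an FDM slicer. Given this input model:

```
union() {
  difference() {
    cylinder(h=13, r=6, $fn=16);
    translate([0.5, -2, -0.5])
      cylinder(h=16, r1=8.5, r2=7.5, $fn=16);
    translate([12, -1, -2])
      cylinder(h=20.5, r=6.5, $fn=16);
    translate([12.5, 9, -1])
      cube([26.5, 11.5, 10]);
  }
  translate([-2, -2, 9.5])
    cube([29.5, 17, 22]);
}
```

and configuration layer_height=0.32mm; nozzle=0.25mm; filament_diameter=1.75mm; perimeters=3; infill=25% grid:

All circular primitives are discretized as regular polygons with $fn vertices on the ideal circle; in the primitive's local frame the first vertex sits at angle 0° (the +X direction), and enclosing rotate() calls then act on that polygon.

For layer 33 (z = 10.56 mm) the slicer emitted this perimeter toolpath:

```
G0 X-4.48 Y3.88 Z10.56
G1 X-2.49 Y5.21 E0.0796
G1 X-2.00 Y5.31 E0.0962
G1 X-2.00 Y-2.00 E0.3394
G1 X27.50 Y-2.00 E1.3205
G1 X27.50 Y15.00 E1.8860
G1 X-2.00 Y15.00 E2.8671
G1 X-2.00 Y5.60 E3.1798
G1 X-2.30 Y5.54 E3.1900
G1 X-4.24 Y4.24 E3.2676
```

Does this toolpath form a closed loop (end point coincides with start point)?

Start point (G0): (-4.48, 3.88). End point (last G1): the path does not return to the start — open.

no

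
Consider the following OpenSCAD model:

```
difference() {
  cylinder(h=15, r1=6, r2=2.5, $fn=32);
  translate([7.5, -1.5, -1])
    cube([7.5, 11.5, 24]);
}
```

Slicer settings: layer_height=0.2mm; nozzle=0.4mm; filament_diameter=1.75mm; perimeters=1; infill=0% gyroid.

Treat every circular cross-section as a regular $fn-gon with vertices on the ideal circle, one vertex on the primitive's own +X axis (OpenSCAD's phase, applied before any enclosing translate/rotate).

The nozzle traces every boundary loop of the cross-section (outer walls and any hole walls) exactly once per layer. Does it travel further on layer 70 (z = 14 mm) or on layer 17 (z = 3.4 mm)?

layer 17 (z = 3.4 mm)

Layer 70 (z = 14): the cone (r1=6→r2=2.5) has section circumradius 2.733 here — a regular 32-gon (perimeter = 2·32·2.733·sin(180°/32) = 17.15 mm); the cube at (7.5, -1.5) is present — its section is the full 7.5×11.5 rectangle (perimeter 38.00 mm); After the difference (first − rest): starting from the cone, the 7.5×11.5 cube at (7.5, -1.5) misses the remaining region (no effect) — boundary = 17.15 mm. So its perimeter = 17.15 mm. Layer 17 (z = 3.4): the cone (r1=6→r2=2.5) has section circumradius 5.207 here — a regular 32-gon (perimeter = 2·32·5.207·sin(180°/32) = 32.66 mm); the 7.5×11.5 cube at (7.5, -1.5) contributes its full rectangle (perimeter 38.00 mm); Taking the first minus the rest: starting from the cone, the 7.5×11.5 cube at (7.5, -1.5) misses the remaining region (no effect) — boundary = 32.66 mm. So its perimeter = 32.66 mm. Layer 17 is larger (32.66 vs 17.15 mm).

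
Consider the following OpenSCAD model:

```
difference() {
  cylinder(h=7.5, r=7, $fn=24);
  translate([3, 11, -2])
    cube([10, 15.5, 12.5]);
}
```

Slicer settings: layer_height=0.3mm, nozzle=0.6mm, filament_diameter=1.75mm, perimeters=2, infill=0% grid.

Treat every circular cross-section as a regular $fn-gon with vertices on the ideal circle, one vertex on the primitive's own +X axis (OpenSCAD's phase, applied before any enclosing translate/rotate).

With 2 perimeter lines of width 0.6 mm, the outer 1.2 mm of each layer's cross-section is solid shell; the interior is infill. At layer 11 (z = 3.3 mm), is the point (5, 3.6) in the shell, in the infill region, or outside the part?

At z = 3.3 mm: the r=7 cylinder contributes a regular 24-gon of circumradius 7; the cube at (3, 11) is present — its section is the full 10×15.5 rectangle; Subtracting the remaining from the first: starting from the r=7 cylinder, the 10×15.5 cube at (3, 11) misses the remaining region (no effect) — 1 connected region. Overall, the cross-section is a single solid region. The nearest boundary edge runs (4.95, 4.95)→(6.06, 3.50); distance from the point to it = 0.78 mm. The point is inside the cross-section, 0.78 mm from the nearest boundary — within the 1.2 mm shell band (2 × 0.6).

shell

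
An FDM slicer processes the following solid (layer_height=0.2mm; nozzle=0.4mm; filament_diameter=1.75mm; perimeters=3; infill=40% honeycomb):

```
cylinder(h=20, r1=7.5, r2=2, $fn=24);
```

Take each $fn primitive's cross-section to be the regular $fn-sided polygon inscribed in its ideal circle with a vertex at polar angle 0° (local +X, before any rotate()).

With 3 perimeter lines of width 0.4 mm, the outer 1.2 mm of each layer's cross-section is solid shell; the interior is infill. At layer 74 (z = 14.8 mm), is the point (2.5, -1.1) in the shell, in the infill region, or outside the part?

shell

At z = 14.8 mm: the cone contributes a regular 24-gon of circumradius 3.430 (interpolated between r1=7.5 and r2=2 at t=0.740). Overall, the cross-section is a single solid region. The nearest boundary edge runs (2.97, -1.72)→(3.31, -0.89); distance from the point to it = 0.67 mm. The point is inside the cross-section, 0.67 mm from the nearest boundary — within the 1.2 mm shell band (3 × 0.4).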